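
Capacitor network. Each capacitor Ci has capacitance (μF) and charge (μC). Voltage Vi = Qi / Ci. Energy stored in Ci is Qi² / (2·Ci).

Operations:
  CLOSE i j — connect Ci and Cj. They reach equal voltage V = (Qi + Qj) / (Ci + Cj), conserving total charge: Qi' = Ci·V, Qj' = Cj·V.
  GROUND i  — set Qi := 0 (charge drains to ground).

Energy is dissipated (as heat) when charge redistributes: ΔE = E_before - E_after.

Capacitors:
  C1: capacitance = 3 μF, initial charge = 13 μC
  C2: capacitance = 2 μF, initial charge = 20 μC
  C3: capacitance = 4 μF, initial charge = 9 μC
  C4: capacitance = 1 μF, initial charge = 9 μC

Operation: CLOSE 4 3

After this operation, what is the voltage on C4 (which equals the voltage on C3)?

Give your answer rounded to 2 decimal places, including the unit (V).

Answer: 3.60 V

Derivation:
Initial: C1(3μF, Q=13μC, V=4.33V), C2(2μF, Q=20μC, V=10.00V), C3(4μF, Q=9μC, V=2.25V), C4(1μF, Q=9μC, V=9.00V)
Op 1: CLOSE 4-3: Q_total=18.00, C_total=5.00, V=3.60; Q4=3.60, Q3=14.40; dissipated=18.225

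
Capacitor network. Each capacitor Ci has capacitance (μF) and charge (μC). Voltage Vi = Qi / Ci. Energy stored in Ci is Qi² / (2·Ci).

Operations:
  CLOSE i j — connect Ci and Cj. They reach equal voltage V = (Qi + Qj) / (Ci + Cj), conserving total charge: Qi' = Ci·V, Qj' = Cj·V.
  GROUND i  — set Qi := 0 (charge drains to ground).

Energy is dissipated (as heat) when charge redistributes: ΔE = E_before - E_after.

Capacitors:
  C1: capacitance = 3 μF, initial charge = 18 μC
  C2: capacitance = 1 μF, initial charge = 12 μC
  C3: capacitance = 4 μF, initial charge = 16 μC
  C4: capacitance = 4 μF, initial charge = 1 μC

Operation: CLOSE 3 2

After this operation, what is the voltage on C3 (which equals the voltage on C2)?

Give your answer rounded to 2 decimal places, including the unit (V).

Initial: C1(3μF, Q=18μC, V=6.00V), C2(1μF, Q=12μC, V=12.00V), C3(4μF, Q=16μC, V=4.00V), C4(4μF, Q=1μC, V=0.25V)
Op 1: CLOSE 3-2: Q_total=28.00, C_total=5.00, V=5.60; Q3=22.40, Q2=5.60; dissipated=25.600

Answer: 5.60 V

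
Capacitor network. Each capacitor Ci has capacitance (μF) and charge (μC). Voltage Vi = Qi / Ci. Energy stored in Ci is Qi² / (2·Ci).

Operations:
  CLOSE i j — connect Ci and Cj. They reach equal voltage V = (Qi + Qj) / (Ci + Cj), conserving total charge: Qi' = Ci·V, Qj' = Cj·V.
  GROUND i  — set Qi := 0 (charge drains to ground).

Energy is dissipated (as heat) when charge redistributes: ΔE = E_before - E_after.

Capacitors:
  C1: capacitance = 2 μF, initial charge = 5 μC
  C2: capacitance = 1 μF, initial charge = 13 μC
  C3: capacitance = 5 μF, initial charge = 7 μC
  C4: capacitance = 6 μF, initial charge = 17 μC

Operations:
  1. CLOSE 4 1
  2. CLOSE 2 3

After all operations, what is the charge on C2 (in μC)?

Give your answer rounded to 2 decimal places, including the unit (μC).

Answer: 3.33 μC

Derivation:
Initial: C1(2μF, Q=5μC, V=2.50V), C2(1μF, Q=13μC, V=13.00V), C3(5μF, Q=7μC, V=1.40V), C4(6μF, Q=17μC, V=2.83V)
Op 1: CLOSE 4-1: Q_total=22.00, C_total=8.00, V=2.75; Q4=16.50, Q1=5.50; dissipated=0.083
Op 2: CLOSE 2-3: Q_total=20.00, C_total=6.00, V=3.33; Q2=3.33, Q3=16.67; dissipated=56.067
Final charges: Q1=5.50, Q2=3.33, Q3=16.67, Q4=16.50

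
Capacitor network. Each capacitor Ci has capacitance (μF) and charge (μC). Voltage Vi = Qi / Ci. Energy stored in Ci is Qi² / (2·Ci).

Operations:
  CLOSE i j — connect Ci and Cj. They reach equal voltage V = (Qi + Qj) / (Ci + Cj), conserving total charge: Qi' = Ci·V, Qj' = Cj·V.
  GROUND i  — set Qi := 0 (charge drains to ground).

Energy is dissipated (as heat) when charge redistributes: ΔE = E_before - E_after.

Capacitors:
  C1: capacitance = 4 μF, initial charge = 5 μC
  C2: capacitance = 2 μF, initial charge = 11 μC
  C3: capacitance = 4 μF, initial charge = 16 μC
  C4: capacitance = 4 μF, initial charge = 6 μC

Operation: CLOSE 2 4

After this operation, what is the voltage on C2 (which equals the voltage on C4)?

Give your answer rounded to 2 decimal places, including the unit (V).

Answer: 2.83 V

Derivation:
Initial: C1(4μF, Q=5μC, V=1.25V), C2(2μF, Q=11μC, V=5.50V), C3(4μF, Q=16μC, V=4.00V), C4(4μF, Q=6μC, V=1.50V)
Op 1: CLOSE 2-4: Q_total=17.00, C_total=6.00, V=2.83; Q2=5.67, Q4=11.33; dissipated=10.667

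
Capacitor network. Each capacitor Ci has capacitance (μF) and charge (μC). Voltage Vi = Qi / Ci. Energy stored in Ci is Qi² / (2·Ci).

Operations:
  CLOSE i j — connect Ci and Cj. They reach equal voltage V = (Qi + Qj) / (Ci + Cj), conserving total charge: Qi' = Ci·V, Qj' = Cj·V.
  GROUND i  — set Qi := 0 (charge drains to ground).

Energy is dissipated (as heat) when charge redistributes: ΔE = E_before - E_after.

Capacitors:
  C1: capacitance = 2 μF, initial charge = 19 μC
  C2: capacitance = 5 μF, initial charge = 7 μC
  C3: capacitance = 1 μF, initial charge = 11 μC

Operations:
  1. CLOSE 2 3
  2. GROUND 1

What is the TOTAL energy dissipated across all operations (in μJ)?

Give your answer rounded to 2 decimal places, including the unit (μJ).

Initial: C1(2μF, Q=19μC, V=9.50V), C2(5μF, Q=7μC, V=1.40V), C3(1μF, Q=11μC, V=11.00V)
Op 1: CLOSE 2-3: Q_total=18.00, C_total=6.00, V=3.00; Q2=15.00, Q3=3.00; dissipated=38.400
Op 2: GROUND 1: Q1=0; energy lost=90.250
Total dissipated: 128.650 μJ

Answer: 128.65 μJ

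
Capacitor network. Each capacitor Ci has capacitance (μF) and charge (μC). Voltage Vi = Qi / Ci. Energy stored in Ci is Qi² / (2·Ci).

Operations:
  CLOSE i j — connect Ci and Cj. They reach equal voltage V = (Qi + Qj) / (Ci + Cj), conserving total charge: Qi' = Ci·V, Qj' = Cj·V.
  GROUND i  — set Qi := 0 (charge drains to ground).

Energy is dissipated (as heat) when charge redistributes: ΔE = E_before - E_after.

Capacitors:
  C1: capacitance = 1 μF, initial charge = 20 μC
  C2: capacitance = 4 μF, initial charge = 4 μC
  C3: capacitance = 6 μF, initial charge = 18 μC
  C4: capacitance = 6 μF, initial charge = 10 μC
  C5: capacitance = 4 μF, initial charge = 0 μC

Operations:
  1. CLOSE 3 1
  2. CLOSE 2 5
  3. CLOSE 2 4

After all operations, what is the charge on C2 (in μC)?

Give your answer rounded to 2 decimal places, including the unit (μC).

Answer: 4.80 μC

Derivation:
Initial: C1(1μF, Q=20μC, V=20.00V), C2(4μF, Q=4μC, V=1.00V), C3(6μF, Q=18μC, V=3.00V), C4(6μF, Q=10μC, V=1.67V), C5(4μF, Q=0μC, V=0.00V)
Op 1: CLOSE 3-1: Q_total=38.00, C_total=7.00, V=5.43; Q3=32.57, Q1=5.43; dissipated=123.857
Op 2: CLOSE 2-5: Q_total=4.00, C_total=8.00, V=0.50; Q2=2.00, Q5=2.00; dissipated=1.000
Op 3: CLOSE 2-4: Q_total=12.00, C_total=10.00, V=1.20; Q2=4.80, Q4=7.20; dissipated=1.633
Final charges: Q1=5.43, Q2=4.80, Q3=32.57, Q4=7.20, Q5=2.00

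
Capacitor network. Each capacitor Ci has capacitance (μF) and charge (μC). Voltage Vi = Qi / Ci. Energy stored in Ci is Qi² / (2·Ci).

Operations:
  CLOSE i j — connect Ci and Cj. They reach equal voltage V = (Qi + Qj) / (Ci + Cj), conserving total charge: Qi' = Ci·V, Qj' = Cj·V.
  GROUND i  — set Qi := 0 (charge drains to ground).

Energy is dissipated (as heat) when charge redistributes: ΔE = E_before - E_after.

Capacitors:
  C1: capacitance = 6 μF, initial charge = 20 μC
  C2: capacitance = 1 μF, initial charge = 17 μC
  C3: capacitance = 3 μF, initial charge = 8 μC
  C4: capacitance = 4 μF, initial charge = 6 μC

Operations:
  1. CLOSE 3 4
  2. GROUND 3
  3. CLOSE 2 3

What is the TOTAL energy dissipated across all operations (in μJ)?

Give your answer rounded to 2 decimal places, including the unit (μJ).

Answer: 115.54 μJ

Derivation:
Initial: C1(6μF, Q=20μC, V=3.33V), C2(1μF, Q=17μC, V=17.00V), C3(3μF, Q=8μC, V=2.67V), C4(4μF, Q=6μC, V=1.50V)
Op 1: CLOSE 3-4: Q_total=14.00, C_total=7.00, V=2.00; Q3=6.00, Q4=8.00; dissipated=1.167
Op 2: GROUND 3: Q3=0; energy lost=6.000
Op 3: CLOSE 2-3: Q_total=17.00, C_total=4.00, V=4.25; Q2=4.25, Q3=12.75; dissipated=108.375
Total dissipated: 115.542 μJ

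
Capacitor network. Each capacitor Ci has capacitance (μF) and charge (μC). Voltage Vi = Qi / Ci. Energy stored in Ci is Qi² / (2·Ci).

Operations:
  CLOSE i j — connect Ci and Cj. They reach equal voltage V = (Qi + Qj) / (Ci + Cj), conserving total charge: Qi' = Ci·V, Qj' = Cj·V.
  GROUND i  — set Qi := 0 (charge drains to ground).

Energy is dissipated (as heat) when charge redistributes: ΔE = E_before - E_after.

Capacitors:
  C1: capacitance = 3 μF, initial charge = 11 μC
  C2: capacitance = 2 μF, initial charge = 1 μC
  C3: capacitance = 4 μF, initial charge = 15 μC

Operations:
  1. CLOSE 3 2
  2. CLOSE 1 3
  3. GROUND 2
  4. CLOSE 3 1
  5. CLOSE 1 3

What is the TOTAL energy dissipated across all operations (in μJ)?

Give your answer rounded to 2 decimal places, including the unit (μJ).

Answer: 15.01 μJ

Derivation:
Initial: C1(3μF, Q=11μC, V=3.67V), C2(2μF, Q=1μC, V=0.50V), C3(4μF, Q=15μC, V=3.75V)
Op 1: CLOSE 3-2: Q_total=16.00, C_total=6.00, V=2.67; Q3=10.67, Q2=5.33; dissipated=7.042
Op 2: CLOSE 1-3: Q_total=21.67, C_total=7.00, V=3.10; Q1=9.29, Q3=12.38; dissipated=0.857
Op 3: GROUND 2: Q2=0; energy lost=7.111
Op 4: CLOSE 3-1: Q_total=21.67, C_total=7.00, V=3.10; Q3=12.38, Q1=9.29; dissipated=0.000
Op 5: CLOSE 1-3: Q_total=21.67, C_total=7.00, V=3.10; Q1=9.29, Q3=12.38; dissipated=0.000
Total dissipated: 15.010 μJ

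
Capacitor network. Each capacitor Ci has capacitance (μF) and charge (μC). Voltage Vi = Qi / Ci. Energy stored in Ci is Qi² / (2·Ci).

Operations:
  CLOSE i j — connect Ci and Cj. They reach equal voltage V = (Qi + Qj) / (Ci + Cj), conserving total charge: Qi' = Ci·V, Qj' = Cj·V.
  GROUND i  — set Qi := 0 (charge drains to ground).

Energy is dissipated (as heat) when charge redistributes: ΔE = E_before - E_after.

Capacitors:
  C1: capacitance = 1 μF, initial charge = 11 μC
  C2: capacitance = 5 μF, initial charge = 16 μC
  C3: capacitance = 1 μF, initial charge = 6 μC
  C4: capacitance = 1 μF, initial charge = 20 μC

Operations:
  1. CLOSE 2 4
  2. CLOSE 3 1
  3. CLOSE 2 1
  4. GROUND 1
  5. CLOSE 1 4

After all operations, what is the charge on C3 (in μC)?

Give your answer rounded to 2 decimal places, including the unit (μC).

Initial: C1(1μF, Q=11μC, V=11.00V), C2(5μF, Q=16μC, V=3.20V), C3(1μF, Q=6μC, V=6.00V), C4(1μF, Q=20μC, V=20.00V)
Op 1: CLOSE 2-4: Q_total=36.00, C_total=6.00, V=6.00; Q2=30.00, Q4=6.00; dissipated=117.600
Op 2: CLOSE 3-1: Q_total=17.00, C_total=2.00, V=8.50; Q3=8.50, Q1=8.50; dissipated=6.250
Op 3: CLOSE 2-1: Q_total=38.50, C_total=6.00, V=6.42; Q2=32.08, Q1=6.42; dissipated=2.604
Op 4: GROUND 1: Q1=0; energy lost=20.587
Op 5: CLOSE 1-4: Q_total=6.00, C_total=2.00, V=3.00; Q1=3.00, Q4=3.00; dissipated=9.000
Final charges: Q1=3.00, Q2=32.08, Q3=8.50, Q4=3.00

Answer: 8.50 μC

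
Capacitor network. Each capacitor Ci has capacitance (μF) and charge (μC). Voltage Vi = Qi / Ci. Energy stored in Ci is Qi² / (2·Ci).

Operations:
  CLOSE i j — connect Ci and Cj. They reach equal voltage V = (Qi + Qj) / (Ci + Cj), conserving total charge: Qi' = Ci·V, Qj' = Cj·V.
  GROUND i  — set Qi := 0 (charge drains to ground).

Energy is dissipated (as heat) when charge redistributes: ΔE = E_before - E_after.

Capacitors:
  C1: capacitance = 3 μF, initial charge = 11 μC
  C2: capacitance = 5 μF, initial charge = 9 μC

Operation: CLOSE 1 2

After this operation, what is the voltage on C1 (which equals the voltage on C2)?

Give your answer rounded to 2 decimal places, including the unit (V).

Answer: 2.50 V

Derivation:
Initial: C1(3μF, Q=11μC, V=3.67V), C2(5μF, Q=9μC, V=1.80V)
Op 1: CLOSE 1-2: Q_total=20.00, C_total=8.00, V=2.50; Q1=7.50, Q2=12.50; dissipated=3.267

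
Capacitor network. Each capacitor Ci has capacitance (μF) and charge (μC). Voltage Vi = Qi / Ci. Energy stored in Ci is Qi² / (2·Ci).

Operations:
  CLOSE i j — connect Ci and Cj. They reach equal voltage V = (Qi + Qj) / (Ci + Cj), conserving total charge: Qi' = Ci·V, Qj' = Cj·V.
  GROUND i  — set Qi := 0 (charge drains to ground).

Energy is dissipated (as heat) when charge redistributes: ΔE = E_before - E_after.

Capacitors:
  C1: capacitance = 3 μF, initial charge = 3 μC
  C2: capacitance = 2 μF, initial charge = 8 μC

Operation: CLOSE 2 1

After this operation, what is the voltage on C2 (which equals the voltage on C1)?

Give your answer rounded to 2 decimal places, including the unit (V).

Initial: C1(3μF, Q=3μC, V=1.00V), C2(2μF, Q=8μC, V=4.00V)
Op 1: CLOSE 2-1: Q_total=11.00, C_total=5.00, V=2.20; Q2=4.40, Q1=6.60; dissipated=5.400

Answer: 2.20 V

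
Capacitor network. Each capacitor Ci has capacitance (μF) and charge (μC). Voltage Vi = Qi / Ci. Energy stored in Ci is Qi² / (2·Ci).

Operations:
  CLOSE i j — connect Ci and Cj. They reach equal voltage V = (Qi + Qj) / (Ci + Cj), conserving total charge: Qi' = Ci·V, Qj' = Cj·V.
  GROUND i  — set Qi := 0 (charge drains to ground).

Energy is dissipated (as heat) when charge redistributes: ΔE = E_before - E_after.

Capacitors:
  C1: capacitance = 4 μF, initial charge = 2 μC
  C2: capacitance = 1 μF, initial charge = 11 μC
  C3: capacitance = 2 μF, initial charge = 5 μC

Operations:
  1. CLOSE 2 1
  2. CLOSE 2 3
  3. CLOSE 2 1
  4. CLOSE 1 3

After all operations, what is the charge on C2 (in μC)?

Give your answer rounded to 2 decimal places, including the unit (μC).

Initial: C1(4μF, Q=2μC, V=0.50V), C2(1μF, Q=11μC, V=11.00V), C3(2μF, Q=5μC, V=2.50V)
Op 1: CLOSE 2-1: Q_total=13.00, C_total=5.00, V=2.60; Q2=2.60, Q1=10.40; dissipated=44.100
Op 2: CLOSE 2-3: Q_total=7.60, C_total=3.00, V=2.53; Q2=2.53, Q3=5.07; dissipated=0.003
Op 3: CLOSE 2-1: Q_total=12.93, C_total=5.00, V=2.59; Q2=2.59, Q1=10.35; dissipated=0.002
Op 4: CLOSE 1-3: Q_total=15.41, C_total=6.00, V=2.57; Q1=10.28, Q3=5.14; dissipated=0.002
Final charges: Q1=10.28, Q2=2.59, Q3=5.14

Answer: 2.59 μC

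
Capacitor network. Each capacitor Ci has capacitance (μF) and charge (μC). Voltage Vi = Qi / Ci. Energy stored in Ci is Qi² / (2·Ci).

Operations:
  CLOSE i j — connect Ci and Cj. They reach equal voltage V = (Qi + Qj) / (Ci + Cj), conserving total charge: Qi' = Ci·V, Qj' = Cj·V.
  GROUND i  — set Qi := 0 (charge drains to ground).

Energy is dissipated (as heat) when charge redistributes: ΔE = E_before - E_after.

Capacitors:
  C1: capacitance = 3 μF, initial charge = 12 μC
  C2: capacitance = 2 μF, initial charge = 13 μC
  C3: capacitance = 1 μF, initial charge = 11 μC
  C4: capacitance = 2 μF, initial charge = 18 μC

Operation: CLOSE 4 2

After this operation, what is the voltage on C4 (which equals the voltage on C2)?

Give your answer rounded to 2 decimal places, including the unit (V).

Initial: C1(3μF, Q=12μC, V=4.00V), C2(2μF, Q=13μC, V=6.50V), C3(1μF, Q=11μC, V=11.00V), C4(2μF, Q=18μC, V=9.00V)
Op 1: CLOSE 4-2: Q_total=31.00, C_total=4.00, V=7.75; Q4=15.50, Q2=15.50; dissipated=3.125

Answer: 7.75 V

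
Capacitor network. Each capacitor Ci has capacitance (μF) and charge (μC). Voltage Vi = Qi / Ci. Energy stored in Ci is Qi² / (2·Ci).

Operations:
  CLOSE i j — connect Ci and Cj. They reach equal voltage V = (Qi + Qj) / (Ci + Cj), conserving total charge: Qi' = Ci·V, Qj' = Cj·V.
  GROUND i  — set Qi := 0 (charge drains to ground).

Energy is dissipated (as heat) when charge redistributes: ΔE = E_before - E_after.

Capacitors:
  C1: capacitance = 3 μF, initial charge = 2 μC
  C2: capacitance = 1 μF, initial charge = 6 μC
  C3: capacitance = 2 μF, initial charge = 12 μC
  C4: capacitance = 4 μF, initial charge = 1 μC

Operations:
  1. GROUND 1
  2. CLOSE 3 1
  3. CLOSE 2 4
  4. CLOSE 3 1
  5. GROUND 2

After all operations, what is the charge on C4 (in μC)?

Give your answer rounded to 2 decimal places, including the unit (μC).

Answer: 5.60 μC

Derivation:
Initial: C1(3μF, Q=2μC, V=0.67V), C2(1μF, Q=6μC, V=6.00V), C3(2μF, Q=12μC, V=6.00V), C4(4μF, Q=1μC, V=0.25V)
Op 1: GROUND 1: Q1=0; energy lost=0.667
Op 2: CLOSE 3-1: Q_total=12.00, C_total=5.00, V=2.40; Q3=4.80, Q1=7.20; dissipated=21.600
Op 3: CLOSE 2-4: Q_total=7.00, C_total=5.00, V=1.40; Q2=1.40, Q4=5.60; dissipated=13.225
Op 4: CLOSE 3-1: Q_total=12.00, C_total=5.00, V=2.40; Q3=4.80, Q1=7.20; dissipated=0.000
Op 5: GROUND 2: Q2=0; energy lost=0.980
Final charges: Q1=7.20, Q2=0.00, Q3=4.80, Q4=5.60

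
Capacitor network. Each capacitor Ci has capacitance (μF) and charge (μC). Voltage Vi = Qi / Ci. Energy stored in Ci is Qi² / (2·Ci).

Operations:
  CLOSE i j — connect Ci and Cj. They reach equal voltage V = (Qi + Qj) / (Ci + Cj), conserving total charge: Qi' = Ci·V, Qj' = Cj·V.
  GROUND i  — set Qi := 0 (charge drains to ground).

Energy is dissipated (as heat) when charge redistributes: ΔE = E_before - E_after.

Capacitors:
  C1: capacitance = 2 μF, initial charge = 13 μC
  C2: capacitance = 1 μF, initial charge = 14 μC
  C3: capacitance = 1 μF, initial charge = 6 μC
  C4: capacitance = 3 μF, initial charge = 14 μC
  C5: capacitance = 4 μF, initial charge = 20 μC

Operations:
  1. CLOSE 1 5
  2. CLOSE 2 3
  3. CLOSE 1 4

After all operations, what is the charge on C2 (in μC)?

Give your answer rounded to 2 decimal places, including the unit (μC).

Answer: 10.00 μC

Derivation:
Initial: C1(2μF, Q=13μC, V=6.50V), C2(1μF, Q=14μC, V=14.00V), C3(1μF, Q=6μC, V=6.00V), C4(3μF, Q=14μC, V=4.67V), C5(4μF, Q=20μC, V=5.00V)
Op 1: CLOSE 1-5: Q_total=33.00, C_total=6.00, V=5.50; Q1=11.00, Q5=22.00; dissipated=1.500
Op 2: CLOSE 2-3: Q_total=20.00, C_total=2.00, V=10.00; Q2=10.00, Q3=10.00; dissipated=16.000
Op 3: CLOSE 1-4: Q_total=25.00, C_total=5.00, V=5.00; Q1=10.00, Q4=15.00; dissipated=0.417
Final charges: Q1=10.00, Q2=10.00, Q3=10.00, Q4=15.00, Q5=22.00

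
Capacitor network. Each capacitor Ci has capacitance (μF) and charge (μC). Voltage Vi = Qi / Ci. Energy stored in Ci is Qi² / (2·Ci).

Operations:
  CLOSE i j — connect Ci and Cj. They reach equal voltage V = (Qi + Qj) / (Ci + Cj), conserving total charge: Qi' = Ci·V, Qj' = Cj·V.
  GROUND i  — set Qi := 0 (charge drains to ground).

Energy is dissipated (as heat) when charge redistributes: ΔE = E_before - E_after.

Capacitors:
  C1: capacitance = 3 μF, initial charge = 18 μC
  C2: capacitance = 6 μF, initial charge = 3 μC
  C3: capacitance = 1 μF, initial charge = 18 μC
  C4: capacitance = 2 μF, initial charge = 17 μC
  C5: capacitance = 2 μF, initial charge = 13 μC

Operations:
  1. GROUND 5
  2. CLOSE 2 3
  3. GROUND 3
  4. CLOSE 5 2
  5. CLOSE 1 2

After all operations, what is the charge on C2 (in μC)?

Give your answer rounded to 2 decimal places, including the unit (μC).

Initial: C1(3μF, Q=18μC, V=6.00V), C2(6μF, Q=3μC, V=0.50V), C3(1μF, Q=18μC, V=18.00V), C4(2μF, Q=17μC, V=8.50V), C5(2μF, Q=13μC, V=6.50V)
Op 1: GROUND 5: Q5=0; energy lost=42.250
Op 2: CLOSE 2-3: Q_total=21.00, C_total=7.00, V=3.00; Q2=18.00, Q3=3.00; dissipated=131.250
Op 3: GROUND 3: Q3=0; energy lost=4.500
Op 4: CLOSE 5-2: Q_total=18.00, C_total=8.00, V=2.25; Q5=4.50, Q2=13.50; dissipated=6.750
Op 5: CLOSE 1-2: Q_total=31.50, C_total=9.00, V=3.50; Q1=10.50, Q2=21.00; dissipated=14.062
Final charges: Q1=10.50, Q2=21.00, Q3=0.00, Q4=17.00, Q5=4.50

Answer: 21.00 μC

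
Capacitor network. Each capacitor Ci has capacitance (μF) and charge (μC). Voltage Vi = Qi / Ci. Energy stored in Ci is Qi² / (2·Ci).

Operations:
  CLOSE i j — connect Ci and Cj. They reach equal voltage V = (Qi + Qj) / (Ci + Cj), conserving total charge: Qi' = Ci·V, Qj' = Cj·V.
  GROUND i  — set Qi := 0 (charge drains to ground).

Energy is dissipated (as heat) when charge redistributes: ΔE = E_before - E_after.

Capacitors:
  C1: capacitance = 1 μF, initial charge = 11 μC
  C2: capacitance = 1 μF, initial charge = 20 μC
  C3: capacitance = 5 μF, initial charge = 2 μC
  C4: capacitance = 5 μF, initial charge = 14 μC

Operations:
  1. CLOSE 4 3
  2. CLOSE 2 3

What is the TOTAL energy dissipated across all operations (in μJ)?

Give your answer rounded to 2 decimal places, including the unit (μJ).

Initial: C1(1μF, Q=11μC, V=11.00V), C2(1μF, Q=20μC, V=20.00V), C3(5μF, Q=2μC, V=0.40V), C4(5μF, Q=14μC, V=2.80V)
Op 1: CLOSE 4-3: Q_total=16.00, C_total=10.00, V=1.60; Q4=8.00, Q3=8.00; dissipated=7.200
Op 2: CLOSE 2-3: Q_total=28.00, C_total=6.00, V=4.67; Q2=4.67, Q3=23.33; dissipated=141.067
Total dissipated: 148.267 μJ

Answer: 148.27 μJ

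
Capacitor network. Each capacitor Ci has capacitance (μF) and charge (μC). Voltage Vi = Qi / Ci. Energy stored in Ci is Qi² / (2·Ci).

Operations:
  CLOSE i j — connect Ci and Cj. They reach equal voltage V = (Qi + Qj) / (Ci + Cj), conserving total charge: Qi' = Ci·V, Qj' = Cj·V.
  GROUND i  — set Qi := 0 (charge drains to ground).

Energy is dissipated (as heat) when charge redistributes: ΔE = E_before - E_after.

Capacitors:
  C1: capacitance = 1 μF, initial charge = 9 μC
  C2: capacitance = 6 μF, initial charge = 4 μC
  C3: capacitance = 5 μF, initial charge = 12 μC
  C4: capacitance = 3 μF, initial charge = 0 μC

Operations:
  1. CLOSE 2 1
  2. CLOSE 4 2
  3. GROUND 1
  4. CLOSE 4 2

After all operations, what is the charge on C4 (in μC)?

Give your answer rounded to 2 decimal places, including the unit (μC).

Initial: C1(1μF, Q=9μC, V=9.00V), C2(6μF, Q=4μC, V=0.67V), C3(5μF, Q=12μC, V=2.40V), C4(3μF, Q=0μC, V=0.00V)
Op 1: CLOSE 2-1: Q_total=13.00, C_total=7.00, V=1.86; Q2=11.14, Q1=1.86; dissipated=29.762
Op 2: CLOSE 4-2: Q_total=11.14, C_total=9.00, V=1.24; Q4=3.71, Q2=7.43; dissipated=3.449
Op 3: GROUND 1: Q1=0; energy lost=1.724
Op 4: CLOSE 4-2: Q_total=11.14, C_total=9.00, V=1.24; Q4=3.71, Q2=7.43; dissipated=0.000
Final charges: Q1=0.00, Q2=7.43, Q3=12.00, Q4=3.71

Answer: 3.71 μC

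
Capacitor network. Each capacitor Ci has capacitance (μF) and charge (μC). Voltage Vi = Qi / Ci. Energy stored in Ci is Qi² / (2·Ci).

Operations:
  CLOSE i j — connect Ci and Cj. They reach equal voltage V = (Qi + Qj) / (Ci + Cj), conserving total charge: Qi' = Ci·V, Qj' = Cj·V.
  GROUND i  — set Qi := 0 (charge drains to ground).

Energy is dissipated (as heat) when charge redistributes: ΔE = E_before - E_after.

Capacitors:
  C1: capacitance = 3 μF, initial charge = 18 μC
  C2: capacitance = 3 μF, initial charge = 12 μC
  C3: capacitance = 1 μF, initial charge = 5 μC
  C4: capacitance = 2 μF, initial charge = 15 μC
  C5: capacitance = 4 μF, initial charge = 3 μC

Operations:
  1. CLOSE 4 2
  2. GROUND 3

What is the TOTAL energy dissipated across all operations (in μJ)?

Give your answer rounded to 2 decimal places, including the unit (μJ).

Answer: 19.85 μJ

Derivation:
Initial: C1(3μF, Q=18μC, V=6.00V), C2(3μF, Q=12μC, V=4.00V), C3(1μF, Q=5μC, V=5.00V), C4(2μF, Q=15μC, V=7.50V), C5(4μF, Q=3μC, V=0.75V)
Op 1: CLOSE 4-2: Q_total=27.00, C_total=5.00, V=5.40; Q4=10.80, Q2=16.20; dissipated=7.350
Op 2: GROUND 3: Q3=0; energy lost=12.500
Total dissipated: 19.850 μJ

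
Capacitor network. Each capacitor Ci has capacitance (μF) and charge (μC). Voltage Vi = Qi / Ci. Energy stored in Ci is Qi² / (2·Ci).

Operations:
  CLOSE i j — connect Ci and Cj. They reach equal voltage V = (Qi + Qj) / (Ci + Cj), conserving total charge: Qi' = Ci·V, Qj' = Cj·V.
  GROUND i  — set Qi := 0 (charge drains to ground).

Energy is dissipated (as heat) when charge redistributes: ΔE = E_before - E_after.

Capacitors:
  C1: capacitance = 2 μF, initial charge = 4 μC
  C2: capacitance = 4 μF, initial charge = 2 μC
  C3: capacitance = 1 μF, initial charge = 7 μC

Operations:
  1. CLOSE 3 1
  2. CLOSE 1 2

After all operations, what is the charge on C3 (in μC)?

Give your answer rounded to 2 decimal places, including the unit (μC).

Initial: C1(2μF, Q=4μC, V=2.00V), C2(4μF, Q=2μC, V=0.50V), C3(1μF, Q=7μC, V=7.00V)
Op 1: CLOSE 3-1: Q_total=11.00, C_total=3.00, V=3.67; Q3=3.67, Q1=7.33; dissipated=8.333
Op 2: CLOSE 1-2: Q_total=9.33, C_total=6.00, V=1.56; Q1=3.11, Q2=6.22; dissipated=6.685
Final charges: Q1=3.11, Q2=6.22, Q3=3.67

Answer: 3.67 μC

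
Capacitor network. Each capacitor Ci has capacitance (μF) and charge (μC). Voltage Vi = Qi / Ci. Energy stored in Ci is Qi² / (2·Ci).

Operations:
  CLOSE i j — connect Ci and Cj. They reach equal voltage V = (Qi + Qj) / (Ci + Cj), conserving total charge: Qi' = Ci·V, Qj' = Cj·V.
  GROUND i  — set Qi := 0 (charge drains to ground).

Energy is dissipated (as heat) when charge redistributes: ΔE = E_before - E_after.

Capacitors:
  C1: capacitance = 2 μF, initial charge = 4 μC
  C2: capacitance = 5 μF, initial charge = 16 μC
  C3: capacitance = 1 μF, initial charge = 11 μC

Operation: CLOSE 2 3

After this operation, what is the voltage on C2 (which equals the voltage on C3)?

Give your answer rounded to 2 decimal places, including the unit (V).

Answer: 4.50 V

Derivation:
Initial: C1(2μF, Q=4μC, V=2.00V), C2(5μF, Q=16μC, V=3.20V), C3(1μF, Q=11μC, V=11.00V)
Op 1: CLOSE 2-3: Q_total=27.00, C_total=6.00, V=4.50; Q2=22.50, Q3=4.50; dissipated=25.350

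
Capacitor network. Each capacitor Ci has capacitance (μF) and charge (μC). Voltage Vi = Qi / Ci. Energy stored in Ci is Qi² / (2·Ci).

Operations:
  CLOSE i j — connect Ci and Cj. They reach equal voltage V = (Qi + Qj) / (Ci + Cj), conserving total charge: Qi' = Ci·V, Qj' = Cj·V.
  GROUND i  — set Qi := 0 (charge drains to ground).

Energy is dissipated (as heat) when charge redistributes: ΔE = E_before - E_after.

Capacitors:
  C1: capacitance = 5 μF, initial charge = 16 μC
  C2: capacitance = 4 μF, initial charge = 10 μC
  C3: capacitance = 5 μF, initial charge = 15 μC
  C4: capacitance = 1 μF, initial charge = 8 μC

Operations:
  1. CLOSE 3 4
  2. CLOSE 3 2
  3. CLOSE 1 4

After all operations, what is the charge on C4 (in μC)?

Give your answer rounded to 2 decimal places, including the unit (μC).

Answer: 3.31 μC

Derivation:
Initial: C1(5μF, Q=16μC, V=3.20V), C2(4μF, Q=10μC, V=2.50V), C3(5μF, Q=15μC, V=3.00V), C4(1μF, Q=8μC, V=8.00V)
Op 1: CLOSE 3-4: Q_total=23.00, C_total=6.00, V=3.83; Q3=19.17, Q4=3.83; dissipated=10.417
Op 2: CLOSE 3-2: Q_total=29.17, C_total=9.00, V=3.24; Q3=16.20, Q2=12.96; dissipated=1.975
Op 3: CLOSE 1-4: Q_total=19.83, C_total=6.00, V=3.31; Q1=16.53, Q4=3.31; dissipated=0.167
Final charges: Q1=16.53, Q2=12.96, Q3=16.20, Q4=3.31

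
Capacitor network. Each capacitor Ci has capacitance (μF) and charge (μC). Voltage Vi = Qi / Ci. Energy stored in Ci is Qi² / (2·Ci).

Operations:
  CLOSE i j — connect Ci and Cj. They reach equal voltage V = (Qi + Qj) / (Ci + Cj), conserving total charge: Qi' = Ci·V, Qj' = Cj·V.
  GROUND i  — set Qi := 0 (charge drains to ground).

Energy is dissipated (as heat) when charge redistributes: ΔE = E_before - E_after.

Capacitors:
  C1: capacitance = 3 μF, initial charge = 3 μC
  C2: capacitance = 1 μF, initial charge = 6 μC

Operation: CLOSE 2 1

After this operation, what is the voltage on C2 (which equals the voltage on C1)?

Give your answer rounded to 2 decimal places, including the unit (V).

Answer: 2.25 V

Derivation:
Initial: C1(3μF, Q=3μC, V=1.00V), C2(1μF, Q=6μC, V=6.00V)
Op 1: CLOSE 2-1: Q_total=9.00, C_total=4.00, V=2.25; Q2=2.25, Q1=6.75; dissipated=9.375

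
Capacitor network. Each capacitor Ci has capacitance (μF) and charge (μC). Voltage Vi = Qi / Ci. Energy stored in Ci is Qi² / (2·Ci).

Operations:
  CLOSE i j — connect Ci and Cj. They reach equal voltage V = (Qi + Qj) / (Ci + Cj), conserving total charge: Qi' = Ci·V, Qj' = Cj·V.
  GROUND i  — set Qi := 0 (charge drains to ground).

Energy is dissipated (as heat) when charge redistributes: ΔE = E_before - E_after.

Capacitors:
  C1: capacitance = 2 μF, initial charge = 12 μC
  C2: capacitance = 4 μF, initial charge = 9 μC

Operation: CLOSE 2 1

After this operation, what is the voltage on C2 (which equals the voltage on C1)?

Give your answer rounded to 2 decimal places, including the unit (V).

Answer: 3.50 V

Derivation:
Initial: C1(2μF, Q=12μC, V=6.00V), C2(4μF, Q=9μC, V=2.25V)
Op 1: CLOSE 2-1: Q_total=21.00, C_total=6.00, V=3.50; Q2=14.00, Q1=7.00; dissipated=9.375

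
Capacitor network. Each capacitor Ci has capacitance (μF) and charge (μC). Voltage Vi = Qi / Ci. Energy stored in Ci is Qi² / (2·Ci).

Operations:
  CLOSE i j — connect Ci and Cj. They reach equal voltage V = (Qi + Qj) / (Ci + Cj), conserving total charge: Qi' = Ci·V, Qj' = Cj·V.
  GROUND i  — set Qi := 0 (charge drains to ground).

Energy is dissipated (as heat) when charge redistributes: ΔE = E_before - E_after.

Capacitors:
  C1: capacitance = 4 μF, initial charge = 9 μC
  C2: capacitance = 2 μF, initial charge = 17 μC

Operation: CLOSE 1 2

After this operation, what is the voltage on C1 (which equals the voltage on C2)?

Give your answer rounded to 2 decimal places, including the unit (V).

Initial: C1(4μF, Q=9μC, V=2.25V), C2(2μF, Q=17μC, V=8.50V)
Op 1: CLOSE 1-2: Q_total=26.00, C_total=6.00, V=4.33; Q1=17.33, Q2=8.67; dissipated=26.042

Answer: 4.33 V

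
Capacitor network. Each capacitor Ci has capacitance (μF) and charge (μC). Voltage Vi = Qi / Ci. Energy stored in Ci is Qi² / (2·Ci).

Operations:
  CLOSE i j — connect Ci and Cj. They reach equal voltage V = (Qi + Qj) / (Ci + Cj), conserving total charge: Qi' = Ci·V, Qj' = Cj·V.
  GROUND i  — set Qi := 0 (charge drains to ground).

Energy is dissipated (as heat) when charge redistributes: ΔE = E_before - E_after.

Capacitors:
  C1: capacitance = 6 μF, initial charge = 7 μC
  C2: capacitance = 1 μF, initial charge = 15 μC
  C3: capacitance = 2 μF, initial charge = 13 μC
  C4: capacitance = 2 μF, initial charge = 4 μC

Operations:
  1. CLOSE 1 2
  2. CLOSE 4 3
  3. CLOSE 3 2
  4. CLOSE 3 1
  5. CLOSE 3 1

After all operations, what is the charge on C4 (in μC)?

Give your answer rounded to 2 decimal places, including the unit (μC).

Initial: C1(6μF, Q=7μC, V=1.17V), C2(1μF, Q=15μC, V=15.00V), C3(2μF, Q=13μC, V=6.50V), C4(2μF, Q=4μC, V=2.00V)
Op 1: CLOSE 1-2: Q_total=22.00, C_total=7.00, V=3.14; Q1=18.86, Q2=3.14; dissipated=82.012
Op 2: CLOSE 4-3: Q_total=17.00, C_total=4.00, V=4.25; Q4=8.50, Q3=8.50; dissipated=10.125
Op 3: CLOSE 3-2: Q_total=11.64, C_total=3.00, V=3.88; Q3=7.76, Q2=3.88; dissipated=0.409
Op 4: CLOSE 3-1: Q_total=26.62, C_total=8.00, V=3.33; Q3=6.65, Q1=19.96; dissipated=0.409
Op 5: CLOSE 3-1: Q_total=26.62, C_total=8.00, V=3.33; Q3=6.65, Q1=19.96; dissipated=0.000
Final charges: Q1=19.96, Q2=3.88, Q3=6.65, Q4=8.50

Answer: 8.50 μC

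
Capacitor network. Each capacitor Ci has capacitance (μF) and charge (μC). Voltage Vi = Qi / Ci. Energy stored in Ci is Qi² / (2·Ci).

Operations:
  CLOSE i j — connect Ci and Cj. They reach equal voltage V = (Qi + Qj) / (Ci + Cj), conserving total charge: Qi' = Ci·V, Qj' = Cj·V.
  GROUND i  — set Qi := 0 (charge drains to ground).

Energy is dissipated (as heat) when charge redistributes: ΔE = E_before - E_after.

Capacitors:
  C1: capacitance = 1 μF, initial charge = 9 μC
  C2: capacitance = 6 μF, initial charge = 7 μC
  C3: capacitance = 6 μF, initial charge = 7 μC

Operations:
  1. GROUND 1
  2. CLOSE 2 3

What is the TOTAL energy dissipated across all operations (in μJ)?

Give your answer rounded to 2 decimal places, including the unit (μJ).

Answer: 40.50 μJ

Derivation:
Initial: C1(1μF, Q=9μC, V=9.00V), C2(6μF, Q=7μC, V=1.17V), C3(6μF, Q=7μC, V=1.17V)
Op 1: GROUND 1: Q1=0; energy lost=40.500
Op 2: CLOSE 2-3: Q_total=14.00, C_total=12.00, V=1.17; Q2=7.00, Q3=7.00; dissipated=0.000
Total dissipated: 40.500 μJ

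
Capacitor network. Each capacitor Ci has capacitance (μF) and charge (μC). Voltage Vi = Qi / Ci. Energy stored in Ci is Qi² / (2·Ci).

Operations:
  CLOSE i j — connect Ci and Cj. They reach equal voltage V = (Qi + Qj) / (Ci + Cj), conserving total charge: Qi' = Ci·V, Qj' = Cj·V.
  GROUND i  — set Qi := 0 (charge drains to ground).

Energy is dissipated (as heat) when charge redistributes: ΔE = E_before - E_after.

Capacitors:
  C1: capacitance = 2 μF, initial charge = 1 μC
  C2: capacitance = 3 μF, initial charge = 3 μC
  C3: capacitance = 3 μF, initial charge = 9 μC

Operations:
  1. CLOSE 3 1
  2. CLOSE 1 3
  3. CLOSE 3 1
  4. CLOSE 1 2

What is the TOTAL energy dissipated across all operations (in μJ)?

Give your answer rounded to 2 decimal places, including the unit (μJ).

Answer: 4.35 μJ

Derivation:
Initial: C1(2μF, Q=1μC, V=0.50V), C2(3μF, Q=3μC, V=1.00V), C3(3μF, Q=9μC, V=3.00V)
Op 1: CLOSE 3-1: Q_total=10.00, C_total=5.00, V=2.00; Q3=6.00, Q1=4.00; dissipated=3.750
Op 2: CLOSE 1-3: Q_total=10.00, C_total=5.00, V=2.00; Q1=4.00, Q3=6.00; dissipated=0.000
Op 3: CLOSE 3-1: Q_total=10.00, C_total=5.00, V=2.00; Q3=6.00, Q1=4.00; dissipated=0.000
Op 4: CLOSE 1-2: Q_total=7.00, C_total=5.00, V=1.40; Q1=2.80, Q2=4.20; dissipated=0.600
Total dissipated: 4.350 μJ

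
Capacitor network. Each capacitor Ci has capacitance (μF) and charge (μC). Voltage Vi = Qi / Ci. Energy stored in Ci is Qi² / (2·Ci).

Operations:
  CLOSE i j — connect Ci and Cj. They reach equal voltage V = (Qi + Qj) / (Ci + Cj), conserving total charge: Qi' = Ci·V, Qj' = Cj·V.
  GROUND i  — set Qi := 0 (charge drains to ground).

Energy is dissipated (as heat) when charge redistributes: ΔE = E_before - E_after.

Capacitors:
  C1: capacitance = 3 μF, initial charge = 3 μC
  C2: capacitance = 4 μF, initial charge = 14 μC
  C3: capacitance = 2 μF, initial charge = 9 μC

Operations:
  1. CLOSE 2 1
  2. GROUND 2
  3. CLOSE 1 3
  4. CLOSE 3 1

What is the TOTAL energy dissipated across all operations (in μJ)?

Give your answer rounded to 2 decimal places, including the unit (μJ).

Answer: 19.73 μJ

Derivation:
Initial: C1(3μF, Q=3μC, V=1.00V), C2(4μF, Q=14μC, V=3.50V), C3(2μF, Q=9μC, V=4.50V)
Op 1: CLOSE 2-1: Q_total=17.00, C_total=7.00, V=2.43; Q2=9.71, Q1=7.29; dissipated=5.357
Op 2: GROUND 2: Q2=0; energy lost=11.796
Op 3: CLOSE 1-3: Q_total=16.29, C_total=5.00, V=3.26; Q1=9.77, Q3=6.51; dissipated=2.574
Op 4: CLOSE 3-1: Q_total=16.29, C_total=5.00, V=3.26; Q3=6.51, Q1=9.77; dissipated=0.000
Total dissipated: 19.728 μJ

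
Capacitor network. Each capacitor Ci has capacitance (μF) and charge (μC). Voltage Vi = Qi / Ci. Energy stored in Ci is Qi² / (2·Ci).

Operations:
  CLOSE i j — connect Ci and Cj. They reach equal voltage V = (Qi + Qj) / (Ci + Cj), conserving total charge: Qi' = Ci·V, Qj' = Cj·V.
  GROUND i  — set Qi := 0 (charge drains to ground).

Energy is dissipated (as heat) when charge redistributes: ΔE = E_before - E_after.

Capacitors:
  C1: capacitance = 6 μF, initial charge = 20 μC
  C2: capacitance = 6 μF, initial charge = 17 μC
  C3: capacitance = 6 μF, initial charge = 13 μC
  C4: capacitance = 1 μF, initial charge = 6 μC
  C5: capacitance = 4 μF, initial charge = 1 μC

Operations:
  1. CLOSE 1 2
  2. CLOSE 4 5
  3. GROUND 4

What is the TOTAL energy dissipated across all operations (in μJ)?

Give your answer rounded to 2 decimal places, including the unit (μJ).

Answer: 14.58 μJ

Derivation:
Initial: C1(6μF, Q=20μC, V=3.33V), C2(6μF, Q=17μC, V=2.83V), C3(6μF, Q=13μC, V=2.17V), C4(1μF, Q=6μC, V=6.00V), C5(4μF, Q=1μC, V=0.25V)
Op 1: CLOSE 1-2: Q_total=37.00, C_total=12.00, V=3.08; Q1=18.50, Q2=18.50; dissipated=0.375
Op 2: CLOSE 4-5: Q_total=7.00, C_total=5.00, V=1.40; Q4=1.40, Q5=5.60; dissipated=13.225
Op 3: GROUND 4: Q4=0; energy lost=0.980
Total dissipated: 14.580 μJ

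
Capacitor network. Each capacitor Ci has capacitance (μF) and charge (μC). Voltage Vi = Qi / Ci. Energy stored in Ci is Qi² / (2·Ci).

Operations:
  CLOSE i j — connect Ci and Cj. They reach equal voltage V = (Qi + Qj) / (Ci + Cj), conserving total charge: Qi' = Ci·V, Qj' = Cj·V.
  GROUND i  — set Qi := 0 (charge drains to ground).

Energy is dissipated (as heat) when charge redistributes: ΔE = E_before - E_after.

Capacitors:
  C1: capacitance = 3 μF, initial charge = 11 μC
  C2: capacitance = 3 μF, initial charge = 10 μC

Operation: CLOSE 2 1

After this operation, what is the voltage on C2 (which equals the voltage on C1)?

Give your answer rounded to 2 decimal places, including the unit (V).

Answer: 3.50 V

Derivation:
Initial: C1(3μF, Q=11μC, V=3.67V), C2(3μF, Q=10μC, V=3.33V)
Op 1: CLOSE 2-1: Q_total=21.00, C_total=6.00, V=3.50; Q2=10.50, Q1=10.50; dissipated=0.083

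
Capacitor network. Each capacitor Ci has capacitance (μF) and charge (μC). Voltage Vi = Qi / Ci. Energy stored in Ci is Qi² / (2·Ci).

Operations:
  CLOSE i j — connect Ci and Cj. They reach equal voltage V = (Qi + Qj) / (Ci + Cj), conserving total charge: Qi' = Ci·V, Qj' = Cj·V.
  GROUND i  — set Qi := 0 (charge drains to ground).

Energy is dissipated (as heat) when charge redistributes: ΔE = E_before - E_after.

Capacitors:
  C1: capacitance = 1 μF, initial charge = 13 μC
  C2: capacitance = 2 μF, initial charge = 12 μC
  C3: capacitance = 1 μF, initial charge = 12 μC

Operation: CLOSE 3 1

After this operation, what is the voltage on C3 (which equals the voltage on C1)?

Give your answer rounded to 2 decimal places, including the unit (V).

Initial: C1(1μF, Q=13μC, V=13.00V), C2(2μF, Q=12μC, V=6.00V), C3(1μF, Q=12μC, V=12.00V)
Op 1: CLOSE 3-1: Q_total=25.00, C_total=2.00, V=12.50; Q3=12.50, Q1=12.50; dissipated=0.250

Answer: 12.50 V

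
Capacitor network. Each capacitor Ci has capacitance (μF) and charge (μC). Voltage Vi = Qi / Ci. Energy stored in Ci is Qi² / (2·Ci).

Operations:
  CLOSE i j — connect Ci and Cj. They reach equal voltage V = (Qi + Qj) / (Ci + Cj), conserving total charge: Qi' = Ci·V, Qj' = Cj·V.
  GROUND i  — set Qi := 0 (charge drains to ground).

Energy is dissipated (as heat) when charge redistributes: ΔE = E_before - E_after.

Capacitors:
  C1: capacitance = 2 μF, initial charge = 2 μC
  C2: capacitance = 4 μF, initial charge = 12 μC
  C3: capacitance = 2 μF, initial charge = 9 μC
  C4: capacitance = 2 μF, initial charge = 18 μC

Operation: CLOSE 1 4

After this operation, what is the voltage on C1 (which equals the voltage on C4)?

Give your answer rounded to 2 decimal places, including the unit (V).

Initial: C1(2μF, Q=2μC, V=1.00V), C2(4μF, Q=12μC, V=3.00V), C3(2μF, Q=9μC, V=4.50V), C4(2μF, Q=18μC, V=9.00V)
Op 1: CLOSE 1-4: Q_total=20.00, C_total=4.00, V=5.00; Q1=10.00, Q4=10.00; dissipated=32.000

Answer: 5.00 V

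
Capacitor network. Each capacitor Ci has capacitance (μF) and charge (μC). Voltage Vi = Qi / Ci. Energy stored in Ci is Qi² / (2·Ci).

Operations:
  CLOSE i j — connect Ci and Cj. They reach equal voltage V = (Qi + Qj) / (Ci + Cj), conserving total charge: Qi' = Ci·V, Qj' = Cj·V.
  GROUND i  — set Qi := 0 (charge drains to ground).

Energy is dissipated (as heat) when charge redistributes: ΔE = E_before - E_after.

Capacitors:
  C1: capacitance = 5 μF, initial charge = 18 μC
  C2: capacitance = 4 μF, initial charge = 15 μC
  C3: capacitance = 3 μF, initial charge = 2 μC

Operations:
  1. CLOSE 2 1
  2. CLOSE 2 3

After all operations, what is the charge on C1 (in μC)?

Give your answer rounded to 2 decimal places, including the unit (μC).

Initial: C1(5μF, Q=18μC, V=3.60V), C2(4μF, Q=15μC, V=3.75V), C3(3μF, Q=2μC, V=0.67V)
Op 1: CLOSE 2-1: Q_total=33.00, C_total=9.00, V=3.67; Q2=14.67, Q1=18.33; dissipated=0.025
Op 2: CLOSE 2-3: Q_total=16.67, C_total=7.00, V=2.38; Q2=9.52, Q3=7.14; dissipated=7.714
Final charges: Q1=18.33, Q2=9.52, Q3=7.14

Answer: 18.33 μC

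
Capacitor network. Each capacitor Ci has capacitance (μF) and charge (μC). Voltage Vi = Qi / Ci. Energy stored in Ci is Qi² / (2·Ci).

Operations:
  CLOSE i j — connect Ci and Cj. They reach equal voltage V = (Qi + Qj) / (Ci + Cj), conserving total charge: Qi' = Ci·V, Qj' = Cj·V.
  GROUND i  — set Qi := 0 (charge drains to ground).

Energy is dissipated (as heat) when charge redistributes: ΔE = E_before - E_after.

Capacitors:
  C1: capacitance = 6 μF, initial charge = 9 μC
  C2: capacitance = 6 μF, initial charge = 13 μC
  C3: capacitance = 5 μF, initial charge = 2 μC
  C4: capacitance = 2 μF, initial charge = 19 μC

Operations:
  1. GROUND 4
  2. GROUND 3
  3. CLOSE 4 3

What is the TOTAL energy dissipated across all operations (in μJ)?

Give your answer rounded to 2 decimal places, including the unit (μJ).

Answer: 90.65 μJ

Derivation:
Initial: C1(6μF, Q=9μC, V=1.50V), C2(6μF, Q=13μC, V=2.17V), C3(5μF, Q=2μC, V=0.40V), C4(2μF, Q=19μC, V=9.50V)
Op 1: GROUND 4: Q4=0; energy lost=90.250
Op 2: GROUND 3: Q3=0; energy lost=0.400
Op 3: CLOSE 4-3: Q_total=0.00, C_total=7.00, V=0.00; Q4=0.00, Q3=0.00; dissipated=0.000
Total dissipated: 90.650 μJ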